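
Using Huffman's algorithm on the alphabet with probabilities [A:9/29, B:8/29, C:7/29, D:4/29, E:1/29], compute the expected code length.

Huffman tree construction:
Combine smallest probabilities repeatedly
Resulting codes:
  A: 11 (length 2)
  B: 10 (length 2)
  C: 01 (length 2)
  D: 001 (length 3)
  E: 000 (length 3)
Average length = Σ p(s) × length(s) = 2.1724 bits


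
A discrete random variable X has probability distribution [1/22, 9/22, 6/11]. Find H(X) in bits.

H(X) = -Σ p(x) log₂ p(x)
  -1/22 × log₂(1/22) = 0.2027
  -9/22 × log₂(9/22) = 0.5275
  -6/11 × log₂(6/11) = 0.4770
H(X) = 1.2072 bits


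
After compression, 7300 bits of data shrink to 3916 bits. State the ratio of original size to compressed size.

Compression ratio = Original / Compressed
= 7300 / 3916 = 1.86:1


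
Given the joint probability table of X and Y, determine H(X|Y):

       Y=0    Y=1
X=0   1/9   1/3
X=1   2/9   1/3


H(X|Y) = Σ_y p(y) H(X|Y=y)
  p(Y=0) = 1/3, H(X|Y=0) = 0.9183
  p(Y=1) = 2/3, H(X|Y=1) = 1.0000
H(X|Y) = 0.3333×0.9183 + 0.6667×1.0000 = 0.9728 bits


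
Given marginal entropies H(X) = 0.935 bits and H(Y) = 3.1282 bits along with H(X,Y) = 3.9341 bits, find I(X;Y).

I(X;Y) = H(X) + H(Y) - H(X,Y)
I(X;Y) = 0.935 + 3.1282 - 3.9341 = 0.1291 bits


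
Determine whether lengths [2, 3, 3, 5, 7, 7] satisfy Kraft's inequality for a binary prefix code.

Kraft inequality: Σ 2^(-l_i) ≤ 1 for prefix-free code
Calculating: 2^(-2) + 2^(-3) + 2^(-3) + 2^(-5) + 2^(-7) + 2^(-7)
= 0.25 + 0.125 + 0.125 + 0.03125 + 0.0078125 + 0.0078125
= 0.5469
Since 0.5469 ≤ 1, prefix-free code exists


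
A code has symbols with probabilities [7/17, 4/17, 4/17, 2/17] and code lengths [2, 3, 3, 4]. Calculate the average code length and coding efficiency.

Average length L = Σ p_i × l_i = 2.7059 bits
Entropy H = 1.8727 bits
Efficiency η = H/L × 100% = 69.21%


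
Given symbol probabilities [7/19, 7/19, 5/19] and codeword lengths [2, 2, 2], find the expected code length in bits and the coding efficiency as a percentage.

Average length L = Σ p_i × l_i = 2.0000 bits
Entropy H = 1.5683 bits
Efficiency η = H/L × 100% = 78.42%


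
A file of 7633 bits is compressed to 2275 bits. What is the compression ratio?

Compression ratio = Original / Compressed
= 7633 / 2275 = 3.36:1


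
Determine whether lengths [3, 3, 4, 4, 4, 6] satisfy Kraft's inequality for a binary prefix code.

Kraft inequality: Σ 2^(-l_i) ≤ 1 for prefix-free code
Calculating: 2^(-3) + 2^(-3) + 2^(-4) + 2^(-4) + 2^(-4) + 2^(-6)
= 0.125 + 0.125 + 0.0625 + 0.0625 + 0.0625 + 0.015625
= 0.4531
Since 0.4531 ≤ 1, prefix-free code exists


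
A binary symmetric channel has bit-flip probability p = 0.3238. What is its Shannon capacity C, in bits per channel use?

For BSC with error probability p:
C = 1 - H(p) where H(p) is binary entropy
H(0.3238) = -0.3238 × log₂(0.3238) - 0.6762 × log₂(0.6762)
H(p) = 0.9085
C = 1 - 0.9085 = 0.0915 bits/use


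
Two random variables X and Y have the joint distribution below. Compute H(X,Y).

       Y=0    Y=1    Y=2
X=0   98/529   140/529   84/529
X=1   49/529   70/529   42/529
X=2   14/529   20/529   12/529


H(X,Y) = -Σ p(x,y) log₂ p(x,y)
  p(0,0)=98/529: -0.1853 × log₂(0.1853) = 0.4506
  p(0,1)=140/529: -0.2647 × log₂(0.2647) = 0.5076
  p(0,2)=84/529: -0.1588 × log₂(0.1588) = 0.4216
  p(1,0)=49/529: -0.0926 × log₂(0.0926) = 0.3179
  p(1,1)=70/529: -0.1323 × log₂(0.1323) = 0.3861
  p(1,2)=42/529: -0.0794 × log₂(0.0794) = 0.2902
  p(2,0)=14/529: -0.0265 × log₂(0.0265) = 0.1387
  p(2,1)=20/529: -0.0378 × log₂(0.0378) = 0.1786
  p(2,2)=12/529: -0.0227 × log₂(0.0227) = 0.1239
H(X,Y) = 2.8152 bits


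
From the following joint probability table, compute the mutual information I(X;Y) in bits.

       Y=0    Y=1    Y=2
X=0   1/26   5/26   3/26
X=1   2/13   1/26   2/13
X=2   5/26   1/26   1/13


H(X) = 1.5828, H(Y) = 1.5697, H(X,Y) = 2.9322
I(X;Y) = H(X) + H(Y) - H(X,Y) = 0.2203 bits


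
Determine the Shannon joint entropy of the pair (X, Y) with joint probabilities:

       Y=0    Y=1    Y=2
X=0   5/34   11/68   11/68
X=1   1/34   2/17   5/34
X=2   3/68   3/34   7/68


H(X,Y) = -Σ p(x,y) log₂ p(x,y)
  p(0,0)=5/34: -0.1471 × log₂(0.1471) = 0.4067
  p(0,1)=11/68: -0.1618 × log₂(0.1618) = 0.4251
  p(0,2)=11/68: -0.1618 × log₂(0.1618) = 0.4251
  p(1,0)=1/34: -0.0294 × log₂(0.0294) = 0.1496
  p(1,1)=2/17: -0.1176 × log₂(0.1176) = 0.3632
  p(1,2)=5/34: -0.1471 × log₂(0.1471) = 0.4067
  p(2,0)=3/68: -0.0441 × log₂(0.0441) = 0.1986
  p(2,1)=3/34: -0.0882 × log₂(0.0882) = 0.3090
  p(2,2)=7/68: -0.1029 × log₂(0.1029) = 0.3377
H(X,Y) = 3.0218 bits


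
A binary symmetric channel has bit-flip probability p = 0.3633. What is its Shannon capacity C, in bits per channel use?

For BSC with error probability p:
C = 1 - H(p) where H(p) is binary entropy
H(0.3633) = -0.3633 × log₂(0.3633) - 0.6367 × log₂(0.6367)
H(p) = 0.9454
C = 1 - 0.9454 = 0.0546 bits/use


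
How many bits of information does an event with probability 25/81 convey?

Information content I(x) = -log₂(p(x))
I = -log₂(25/81) = -log₂(0.3086)
I = 1.6960 bits


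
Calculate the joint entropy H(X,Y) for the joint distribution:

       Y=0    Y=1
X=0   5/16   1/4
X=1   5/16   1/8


H(X,Y) = -Σ p(x,y) log₂ p(x,y)
  p(0,0)=5/16: -0.3125 × log₂(0.3125) = 0.5244
  p(0,1)=1/4: -0.2500 × log₂(0.2500) = 0.5000
  p(1,0)=5/16: -0.3125 × log₂(0.3125) = 0.5244
  p(1,1)=1/8: -0.1250 × log₂(0.1250) = 0.3750
H(X,Y) = 1.9238 bits


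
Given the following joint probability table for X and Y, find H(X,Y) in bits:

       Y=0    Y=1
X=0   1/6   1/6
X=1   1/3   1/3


H(X,Y) = -Σ p(x,y) log₂ p(x,y)
  p(0,0)=1/6: -0.1667 × log₂(0.1667) = 0.4308
  p(0,1)=1/6: -0.1667 × log₂(0.1667) = 0.4308
  p(1,0)=1/3: -0.3333 × log₂(0.3333) = 0.5283
  p(1,1)=1/3: -0.3333 × log₂(0.3333) = 0.5283
H(X,Y) = 1.9183 bits


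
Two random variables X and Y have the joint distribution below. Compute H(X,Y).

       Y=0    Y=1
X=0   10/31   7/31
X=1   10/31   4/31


H(X,Y) = -Σ p(x,y) log₂ p(x,y)
  p(0,0)=10/31: -0.3226 × log₂(0.3226) = 0.5265
  p(0,1)=7/31: -0.2258 × log₂(0.2258) = 0.4848
  p(1,0)=10/31: -0.3226 × log₂(0.3226) = 0.5265
  p(1,1)=4/31: -0.1290 × log₂(0.1290) = 0.3812
H(X,Y) = 1.9190 bits


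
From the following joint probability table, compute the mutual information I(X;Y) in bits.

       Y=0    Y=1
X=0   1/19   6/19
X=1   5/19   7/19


H(X) = 0.9495, H(Y) = 0.8997, H(X,Y) = 1.7863
I(X;Y) = H(X) + H(Y) - H(X,Y) = 0.0629 bits


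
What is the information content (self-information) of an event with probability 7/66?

Information content I(x) = -log₂(p(x))
I = -log₂(7/66) = -log₂(0.1061)
I = 3.2370 bits


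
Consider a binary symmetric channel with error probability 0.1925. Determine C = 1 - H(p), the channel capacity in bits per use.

For BSC with error probability p:
C = 1 - H(p) where H(p) is binary entropy
H(0.1925) = -0.1925 × log₂(0.1925) - 0.8075 × log₂(0.8075)
H(p) = 0.7067
C = 1 - 0.7067 = 0.2933 bits/use


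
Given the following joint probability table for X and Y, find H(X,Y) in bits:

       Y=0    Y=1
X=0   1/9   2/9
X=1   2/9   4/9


H(X,Y) = -Σ p(x,y) log₂ p(x,y)
  p(0,0)=1/9: -0.1111 × log₂(0.1111) = 0.3522
  p(0,1)=2/9: -0.2222 × log₂(0.2222) = 0.4822
  p(1,0)=2/9: -0.2222 × log₂(0.2222) = 0.4822
  p(1,1)=4/9: -0.4444 × log₂(0.4444) = 0.5200
H(X,Y) = 1.8366 bits


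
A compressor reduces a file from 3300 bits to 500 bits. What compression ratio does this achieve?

Compression ratio = Original / Compressed
= 3300 / 500 = 6.60:1


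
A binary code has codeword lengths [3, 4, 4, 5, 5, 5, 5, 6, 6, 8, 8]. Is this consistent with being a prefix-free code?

Kraft inequality: Σ 2^(-l_i) ≤ 1 for prefix-free code
Calculating: 2^(-3) + 2^(-4) + 2^(-4) + 2^(-5) + 2^(-5) + 2^(-5) + 2^(-5) + 2^(-6) + 2^(-6) + 2^(-8) + 2^(-8)
= 0.125 + 0.0625 + 0.0625 + 0.03125 + 0.03125 + 0.03125 + 0.03125 + 0.015625 + 0.015625 + 0.00390625 + 0.00390625
= 0.4141
Since 0.4141 ≤ 1, prefix-free code exists


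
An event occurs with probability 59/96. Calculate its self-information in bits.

Information content I(x) = -log₂(p(x))
I = -log₂(59/96) = -log₂(0.6146)
I = 0.7023 bits


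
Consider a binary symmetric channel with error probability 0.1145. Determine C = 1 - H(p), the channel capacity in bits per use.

For BSC with error probability p:
C = 1 - H(p) where H(p) is binary entropy
H(0.1145) = -0.1145 × log₂(0.1145) - 0.8855 × log₂(0.8855)
H(p) = 0.5133
C = 1 - 0.5133 = 0.4867 bits/use


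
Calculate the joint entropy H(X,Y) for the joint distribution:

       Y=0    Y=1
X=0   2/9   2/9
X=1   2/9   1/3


H(X,Y) = -Σ p(x,y) log₂ p(x,y)
  p(0,0)=2/9: -0.2222 × log₂(0.2222) = 0.4822
  p(0,1)=2/9: -0.2222 × log₂(0.2222) = 0.4822
  p(1,0)=2/9: -0.2222 × log₂(0.2222) = 0.4822
  p(1,1)=1/3: -0.3333 × log₂(0.3333) = 0.5283
H(X,Y) = 1.9749 bits


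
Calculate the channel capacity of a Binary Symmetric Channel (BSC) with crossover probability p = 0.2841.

For BSC with error probability p:
C = 1 - H(p) where H(p) is binary entropy
H(0.2841) = -0.2841 × log₂(0.2841) - 0.7159 × log₂(0.7159)
H(p) = 0.8610
C = 1 - 0.8610 = 0.1390 bits/use


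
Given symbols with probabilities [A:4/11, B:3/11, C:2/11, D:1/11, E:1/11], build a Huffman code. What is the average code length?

Huffman tree construction:
Combine smallest probabilities repeatedly
Resulting codes:
  A: 11 (length 2)
  B: 10 (length 2)
  C: 00 (length 2)
  D: 010 (length 3)
  E: 011 (length 3)
Average length = Σ p(s) × length(s) = 2.1818 bits


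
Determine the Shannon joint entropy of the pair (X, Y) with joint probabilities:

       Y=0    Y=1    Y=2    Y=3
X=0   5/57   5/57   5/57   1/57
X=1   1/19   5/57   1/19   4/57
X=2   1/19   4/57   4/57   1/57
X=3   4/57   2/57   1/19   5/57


H(X,Y) = -Σ p(x,y) log₂ p(x,y)
  p(0,0)=5/57: -0.0877 × log₂(0.0877) = 0.3080
  p(0,1)=5/57: -0.0877 × log₂(0.0877) = 0.3080
  p(0,2)=5/57: -0.0877 × log₂(0.0877) = 0.3080
  p(0,3)=1/57: -0.0175 × log₂(0.0175) = 0.1023
  p(1,0)=1/19: -0.0526 × log₂(0.0526) = 0.2236
  p(1,1)=5/57: -0.0877 × log₂(0.0877) = 0.3080
  p(1,2)=1/19: -0.0526 × log₂(0.0526) = 0.2236
  p(1,3)=4/57: -0.0702 × log₂(0.0702) = 0.2690
  p(2,0)=1/19: -0.0526 × log₂(0.0526) = 0.2236
  p(2,1)=4/57: -0.0702 × log₂(0.0702) = 0.2690
  p(2,2)=4/57: -0.0702 × log₂(0.0702) = 0.2690
  p(2,3)=1/57: -0.0175 × log₂(0.0175) = 0.1023
  p(3,0)=4/57: -0.0702 × log₂(0.0702) = 0.2690
  p(3,1)=2/57: -0.0351 × log₂(0.0351) = 0.1696
  p(3,2)=1/19: -0.0526 × log₂(0.0526) = 0.2236
  p(3,3)=5/57: -0.0877 × log₂(0.0877) = 0.3080
H(X,Y) = 3.8843 bits


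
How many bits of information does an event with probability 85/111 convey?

Information content I(x) = -log₂(p(x))
I = -log₂(85/111) = -log₂(0.7658)
I = 0.3850 bits


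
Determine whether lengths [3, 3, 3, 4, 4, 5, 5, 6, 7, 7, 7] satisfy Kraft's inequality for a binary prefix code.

Kraft inequality: Σ 2^(-l_i) ≤ 1 for prefix-free code
Calculating: 2^(-3) + 2^(-3) + 2^(-3) + 2^(-4) + 2^(-4) + 2^(-5) + 2^(-5) + 2^(-6) + 2^(-7) + 2^(-7) + 2^(-7)
= 0.125 + 0.125 + 0.125 + 0.0625 + 0.0625 + 0.03125 + 0.03125 + 0.015625 + 0.0078125 + 0.0078125 + 0.0078125
= 0.6016
Since 0.6016 ≤ 1, prefix-free code exists


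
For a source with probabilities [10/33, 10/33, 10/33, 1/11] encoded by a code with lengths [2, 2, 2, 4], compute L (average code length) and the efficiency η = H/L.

Average length L = Σ p_i × l_i = 2.1818 bits
Entropy H = 1.8804 bits
Efficiency η = H/L × 100% = 86.18%


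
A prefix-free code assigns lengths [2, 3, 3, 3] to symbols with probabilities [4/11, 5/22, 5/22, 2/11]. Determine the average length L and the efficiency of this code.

Average length L = Σ p_i × l_i = 2.6364 bits
Entropy H = 1.9495 bits
Efficiency η = H/L × 100% = 73.95%


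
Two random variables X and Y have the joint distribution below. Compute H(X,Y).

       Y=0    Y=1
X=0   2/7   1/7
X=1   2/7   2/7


H(X,Y) = -Σ p(x,y) log₂ p(x,y)
  p(0,0)=2/7: -0.2857 × log₂(0.2857) = 0.5164
  p(0,1)=1/7: -0.1429 × log₂(0.1429) = 0.4011
  p(1,0)=2/7: -0.2857 × log₂(0.2857) = 0.5164
  p(1,1)=2/7: -0.2857 × log₂(0.2857) = 0.5164
H(X,Y) = 1.9502 bits


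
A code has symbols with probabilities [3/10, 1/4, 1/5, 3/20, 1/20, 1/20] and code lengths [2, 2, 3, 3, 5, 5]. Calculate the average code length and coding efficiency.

Average length L = Σ p_i × l_i = 2.6500 bits
Entropy H = 2.3282 bits
Efficiency η = H/L × 100% = 87.86%


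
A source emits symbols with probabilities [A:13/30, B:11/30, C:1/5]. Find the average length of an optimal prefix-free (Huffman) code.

Huffman tree construction:
Combine smallest probabilities repeatedly
Resulting codes:
  A: 0 (length 1)
  B: 11 (length 2)
  C: 10 (length 2)
Average length = Σ p(s) × length(s) = 1.5667 bits


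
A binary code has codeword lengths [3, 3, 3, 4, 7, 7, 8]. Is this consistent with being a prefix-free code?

Kraft inequality: Σ 2^(-l_i) ≤ 1 for prefix-free code
Calculating: 2^(-3) + 2^(-3) + 2^(-3) + 2^(-4) + 2^(-7) + 2^(-7) + 2^(-8)
= 0.125 + 0.125 + 0.125 + 0.0625 + 0.0078125 + 0.0078125 + 0.00390625
= 0.4570
Since 0.4570 ≤ 1, prefix-free code exists


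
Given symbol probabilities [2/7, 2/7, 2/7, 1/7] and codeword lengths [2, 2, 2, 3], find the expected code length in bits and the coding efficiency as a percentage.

Average length L = Σ p_i × l_i = 2.1429 bits
Entropy H = 1.9502 bits
Efficiency η = H/L × 100% = 91.01%


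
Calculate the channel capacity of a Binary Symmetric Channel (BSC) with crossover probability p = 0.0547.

For BSC with error probability p:
C = 1 - H(p) where H(p) is binary entropy
H(0.0547) = -0.0547 × log₂(0.0547) - 0.9453 × log₂(0.9453)
H(p) = 0.3060
C = 1 - 0.3060 = 0.6940 bits/use


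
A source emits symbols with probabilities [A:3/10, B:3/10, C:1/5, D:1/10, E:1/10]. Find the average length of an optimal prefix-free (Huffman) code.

Huffman tree construction:
Combine smallest probabilities repeatedly
Resulting codes:
  A: 10 (length 2)
  B: 11 (length 2)
  C: 00 (length 2)
  D: 010 (length 3)
  E: 011 (length 3)
Average length = Σ p(s) × length(s) = 2.2000 bits


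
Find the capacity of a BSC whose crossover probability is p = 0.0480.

For BSC with error probability p:
C = 1 - H(p) where H(p) is binary entropy
H(0.0480) = -0.0480 × log₂(0.0480) - 0.9520 × log₂(0.9520)
H(p) = 0.2778
C = 1 - 0.2778 = 0.7222 bits/use


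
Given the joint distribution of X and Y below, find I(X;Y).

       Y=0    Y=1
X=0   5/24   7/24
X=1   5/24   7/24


H(X) = 1.0000, H(Y) = 0.9799, H(X,Y) = 1.9799
I(X;Y) = H(X) + H(Y) - H(X,Y) = 0.0000 bits


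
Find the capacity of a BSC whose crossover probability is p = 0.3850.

For BSC with error probability p:
C = 1 - H(p) where H(p) is binary entropy
H(0.3850) = -0.3850 × log₂(0.3850) - 0.6150 × log₂(0.6150)
H(p) = 0.9615
C = 1 - 0.9615 = 0.0385 bits/use


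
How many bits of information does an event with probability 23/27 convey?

Information content I(x) = -log₂(p(x))
I = -log₂(23/27) = -log₂(0.8519)
I = 0.2313 bits


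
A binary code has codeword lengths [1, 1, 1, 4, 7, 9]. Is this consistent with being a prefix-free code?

Kraft inequality: Σ 2^(-l_i) ≤ 1 for prefix-free code
Calculating: 2^(-1) + 2^(-1) + 2^(-1) + 2^(-4) + 2^(-7) + 2^(-9)
= 0.5 + 0.5 + 0.5 + 0.0625 + 0.0078125 + 0.001953125
= 1.5723
Since 1.5723 > 1, prefix-free code does not exist


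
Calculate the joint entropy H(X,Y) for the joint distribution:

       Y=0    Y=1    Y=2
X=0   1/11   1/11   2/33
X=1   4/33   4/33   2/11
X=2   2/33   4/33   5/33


H(X,Y) = -Σ p(x,y) log₂ p(x,y)
  p(0,0)=1/11: -0.0909 × log₂(0.0909) = 0.3145
  p(0,1)=1/11: -0.0909 × log₂(0.0909) = 0.3145
  p(0,2)=2/33: -0.0606 × log₂(0.0606) = 0.2451
  p(1,0)=4/33: -0.1212 × log₂(0.1212) = 0.3690
  p(1,1)=4/33: -0.1212 × log₂(0.1212) = 0.3690
  p(1,2)=2/11: -0.1818 × log₂(0.1818) = 0.4472
  p(2,0)=2/33: -0.0606 × log₂(0.0606) = 0.2451
  p(2,1)=4/33: -0.1212 × log₂(0.1212) = 0.3690
  p(2,2)=5/33: -0.1515 × log₂(0.1515) = 0.4125
H(X,Y) = 3.0859 bits


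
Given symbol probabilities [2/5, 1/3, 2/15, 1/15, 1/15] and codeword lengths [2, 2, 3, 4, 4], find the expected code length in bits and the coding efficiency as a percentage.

Average length L = Σ p_i × l_i = 2.4000 bits
Entropy H = 1.9656 bits
Efficiency η = H/L × 100% = 81.90%


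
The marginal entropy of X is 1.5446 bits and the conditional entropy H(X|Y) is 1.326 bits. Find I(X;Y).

I(X;Y) = H(X) - H(X|Y)
I(X;Y) = 1.5446 - 1.326 = 0.2186 bits


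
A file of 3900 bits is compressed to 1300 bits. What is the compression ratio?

Compression ratio = Original / Compressed
= 3900 / 1300 = 3.00:1


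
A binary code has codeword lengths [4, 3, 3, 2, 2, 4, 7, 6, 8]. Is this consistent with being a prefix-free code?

Kraft inequality: Σ 2^(-l_i) ≤ 1 for prefix-free code
Calculating: 2^(-4) + 2^(-3) + 2^(-3) + 2^(-2) + 2^(-2) + 2^(-4) + 2^(-7) + 2^(-6) + 2^(-8)
= 0.0625 + 0.125 + 0.125 + 0.25 + 0.25 + 0.0625 + 0.0078125 + 0.015625 + 0.00390625
= 0.9023
Since 0.9023 ≤ 1, prefix-free code exists


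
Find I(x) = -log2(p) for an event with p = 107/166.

Information content I(x) = -log₂(p(x))
I = -log₂(107/166) = -log₂(0.6446)
I = 0.6336 bits


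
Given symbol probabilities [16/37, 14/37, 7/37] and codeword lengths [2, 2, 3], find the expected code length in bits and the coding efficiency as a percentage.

Average length L = Σ p_i × l_i = 2.1892 bits
Entropy H = 1.5080 bits
Efficiency η = H/L × 100% = 68.88%


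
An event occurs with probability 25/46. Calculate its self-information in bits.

Information content I(x) = -log₂(p(x))
I = -log₂(25/46) = -log₂(0.5435)
I = 0.8797 bits


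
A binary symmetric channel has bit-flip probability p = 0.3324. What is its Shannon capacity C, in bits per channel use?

For BSC with error probability p:
C = 1 - H(p) where H(p) is binary entropy
H(0.3324) = -0.3324 × log₂(0.3324) - 0.6676 × log₂(0.6676)
H(p) = 0.9174
C = 1 - 0.9174 = 0.0826 bits/use


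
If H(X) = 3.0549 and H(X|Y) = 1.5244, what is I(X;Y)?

I(X;Y) = H(X) - H(X|Y)
I(X;Y) = 3.0549 - 1.5244 = 1.5305 bits


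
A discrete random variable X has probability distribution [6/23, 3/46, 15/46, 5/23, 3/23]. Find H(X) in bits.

H(X) = -Σ p(x) log₂ p(x)
  -6/23 × log₂(6/23) = 0.5057
  -3/46 × log₂(3/46) = 0.2569
  -15/46 × log₂(15/46) = 0.5272
  -5/23 × log₂(5/23) = 0.4786
  -3/23 × log₂(3/23) = 0.3833
H(X) = 2.1517 bits


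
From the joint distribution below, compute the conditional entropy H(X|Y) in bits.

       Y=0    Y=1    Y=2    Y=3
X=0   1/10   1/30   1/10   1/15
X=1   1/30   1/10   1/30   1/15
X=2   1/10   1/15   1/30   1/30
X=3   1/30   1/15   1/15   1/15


H(X|Y) = Σ_y p(y) H(X|Y=y)
  p(Y=0) = 4/15, H(X|Y=0) = 1.8113
  p(Y=1) = 4/15, H(X|Y=1) = 1.9056
  p(Y=2) = 7/30, H(X|Y=2) = 1.8424
  p(Y=3) = 7/30, H(X|Y=3) = 1.9502
H(X|Y) = 0.2667×1.8113 + 0.2667×1.9056 + 0.2333×1.8424 + 0.2333×1.9502 = 1.8761 bits


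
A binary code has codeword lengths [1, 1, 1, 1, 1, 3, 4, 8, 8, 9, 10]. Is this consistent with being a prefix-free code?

Kraft inequality: Σ 2^(-l_i) ≤ 1 for prefix-free code
Calculating: 2^(-1) + 2^(-1) + 2^(-1) + 2^(-1) + 2^(-1) + 2^(-3) + 2^(-4) + 2^(-8) + 2^(-8) + 2^(-9) + 2^(-10)
= 0.5 + 0.5 + 0.5 + 0.5 + 0.5 + 0.125 + 0.0625 + 0.00390625 + 0.00390625 + 0.001953125 + 0.0009765625
= 2.6982
Since 2.6982 > 1, prefix-free code does not exist


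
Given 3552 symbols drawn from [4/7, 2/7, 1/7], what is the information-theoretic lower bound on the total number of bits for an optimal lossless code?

Entropy H = 1.3788 bits/symbol
Minimum bits = H × n = 1.3788 × 3552
= 4897.44 bits


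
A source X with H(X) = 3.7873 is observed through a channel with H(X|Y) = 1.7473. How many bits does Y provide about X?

I(X;Y) = H(X) - H(X|Y)
I(X;Y) = 3.7873 - 1.7473 = 2.04 bits


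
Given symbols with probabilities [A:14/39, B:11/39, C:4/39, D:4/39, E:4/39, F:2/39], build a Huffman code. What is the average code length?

Huffman tree construction:
Combine smallest probabilities repeatedly
Resulting codes:
  A: 11 (length 2)
  B: 10 (length 2)
  C: 001 (length 3)
  D: 010 (length 3)
  E: 011 (length 3)
  F: 000 (length 3)
Average length = Σ p(s) × length(s) = 2.3590 bits


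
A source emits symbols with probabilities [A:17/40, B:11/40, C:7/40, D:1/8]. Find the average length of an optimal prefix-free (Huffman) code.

Huffman tree construction:
Combine smallest probabilities repeatedly
Resulting codes:
  A: 0 (length 1)
  B: 10 (length 2)
  C: 111 (length 3)
  D: 110 (length 3)
Average length = Σ p(s) × length(s) = 1.8750 bits


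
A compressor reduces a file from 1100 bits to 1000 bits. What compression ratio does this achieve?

Compression ratio = Original / Compressed
= 1100 / 1000 = 1.10:1


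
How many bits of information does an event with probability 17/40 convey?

Information content I(x) = -log₂(p(x))
I = -log₂(17/40) = -log₂(0.4250)
I = 1.2345 bits


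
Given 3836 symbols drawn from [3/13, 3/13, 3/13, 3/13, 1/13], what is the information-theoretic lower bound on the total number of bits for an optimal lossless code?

Entropy H = 2.2374 bits/symbol
Minimum bits = H × n = 2.2374 × 3836
= 8582.66 bits


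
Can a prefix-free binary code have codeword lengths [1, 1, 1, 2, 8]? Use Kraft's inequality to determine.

Kraft inequality: Σ 2^(-l_i) ≤ 1 for prefix-free code
Calculating: 2^(-1) + 2^(-1) + 2^(-1) + 2^(-2) + 2^(-8)
= 0.5 + 0.5 + 0.5 + 0.25 + 0.00390625
= 1.7539
Since 1.7539 > 1, prefix-free code does not exist


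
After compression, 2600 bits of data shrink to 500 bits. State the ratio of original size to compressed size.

Compression ratio = Original / Compressed
= 2600 / 500 = 5.20:1


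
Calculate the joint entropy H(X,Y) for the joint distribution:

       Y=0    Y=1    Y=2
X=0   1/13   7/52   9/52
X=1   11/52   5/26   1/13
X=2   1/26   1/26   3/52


H(X,Y) = -Σ p(x,y) log₂ p(x,y)
  p(0,0)=1/13: -0.0769 × log₂(0.0769) = 0.2846
  p(0,1)=7/52: -0.1346 × log₂(0.1346) = 0.3895
  p(0,2)=9/52: -0.1731 × log₂(0.1731) = 0.4380
  p(1,0)=11/52: -0.2115 × log₂(0.2115) = 0.4741
  p(1,1)=5/26: -0.1923 × log₂(0.1923) = 0.4574
  p(1,2)=1/13: -0.0769 × log₂(0.0769) = 0.2846
  p(2,0)=1/26: -0.0385 × log₂(0.0385) = 0.1808
  p(2,1)=1/26: -0.0385 × log₂(0.0385) = 0.1808
  p(2,2)=3/52: -0.0577 × log₂(0.0577) = 0.2374
H(X,Y) = 2.9272 bits


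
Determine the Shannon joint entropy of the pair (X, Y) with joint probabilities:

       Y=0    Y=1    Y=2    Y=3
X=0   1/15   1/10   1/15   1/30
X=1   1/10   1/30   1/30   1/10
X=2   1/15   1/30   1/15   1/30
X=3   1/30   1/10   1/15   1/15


H(X,Y) = -Σ p(x,y) log₂ p(x,y)
  p(0,0)=1/15: -0.0667 × log₂(0.0667) = 0.2605
  p(0,1)=1/10: -0.1000 × log₂(0.1000) = 0.3322
  p(0,2)=1/15: -0.0667 × log₂(0.0667) = 0.2605
  p(0,3)=1/30: -0.0333 × log₂(0.0333) = 0.1636
  p(1,0)=1/10: -0.1000 × log₂(0.1000) = 0.3322
  p(1,1)=1/30: -0.0333 × log₂(0.0333) = 0.1636
  p(1,2)=1/30: -0.0333 × log₂(0.0333) = 0.1636
  p(1,3)=1/10: -0.1000 × log₂(0.1000) = 0.3322
  p(2,0)=1/15: -0.0667 × log₂(0.0667) = 0.2605
  p(2,1)=1/30: -0.0333 × log₂(0.0333) = 0.1636
  p(2,2)=1/15: -0.0667 × log₂(0.0667) = 0.2605
  p(2,3)=1/30: -0.0333 × log₂(0.0333) = 0.1636
  p(3,0)=1/30: -0.0333 × log₂(0.0333) = 0.1636
  p(3,1)=1/10: -0.1000 × log₂(0.1000) = 0.3322
  p(3,2)=1/15: -0.0667 × log₂(0.0667) = 0.2605
  p(3,3)=1/15: -0.0667 × log₂(0.0667) = 0.2605
H(X,Y) = 3.8729 bits


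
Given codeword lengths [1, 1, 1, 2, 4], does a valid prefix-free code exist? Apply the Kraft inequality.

Kraft inequality: Σ 2^(-l_i) ≤ 1 for prefix-free code
Calculating: 2^(-1) + 2^(-1) + 2^(-1) + 2^(-2) + 2^(-4)
= 0.5 + 0.5 + 0.5 + 0.25 + 0.0625
= 1.8125
Since 1.8125 > 1, prefix-free code does not exist


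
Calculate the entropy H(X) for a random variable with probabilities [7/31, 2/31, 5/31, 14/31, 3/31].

H(X) = -Σ p(x) log₂ p(x)
  -7/31 × log₂(7/31) = 0.4848
  -2/31 × log₂(2/31) = 0.2551
  -5/31 × log₂(5/31) = 0.4246
  -14/31 × log₂(14/31) = 0.5179
  -3/31 × log₂(3/31) = 0.3261
H(X) = 2.0084 bits


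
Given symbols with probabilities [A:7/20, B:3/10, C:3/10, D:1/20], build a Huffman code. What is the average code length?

Huffman tree construction:
Combine smallest probabilities repeatedly
Resulting codes:
  A: 11 (length 2)
  B: 01 (length 2)
  C: 10 (length 2)
  D: 00 (length 2)
Average length = Σ p(s) × length(s) = 2.0000 bits


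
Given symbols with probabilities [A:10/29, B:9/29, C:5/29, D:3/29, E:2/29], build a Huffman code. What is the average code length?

Huffman tree construction:
Combine smallest probabilities repeatedly
Resulting codes:
  A: 11 (length 2)
  B: 10 (length 2)
  C: 00 (length 2)
  D: 011 (length 3)
  E: 010 (length 3)
Average length = Σ p(s) × length(s) = 2.1724 bits


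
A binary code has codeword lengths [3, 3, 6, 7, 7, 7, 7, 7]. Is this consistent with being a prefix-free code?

Kraft inequality: Σ 2^(-l_i) ≤ 1 for prefix-free code
Calculating: 2^(-3) + 2^(-3) + 2^(-6) + 2^(-7) + 2^(-7) + 2^(-7) + 2^(-7) + 2^(-7)
= 0.125 + 0.125 + 0.015625 + 0.0078125 + 0.0078125 + 0.0078125 + 0.0078125 + 0.0078125
= 0.3047
Since 0.3047 ≤ 1, prefix-free code exists


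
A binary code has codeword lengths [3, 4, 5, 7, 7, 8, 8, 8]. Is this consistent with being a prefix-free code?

Kraft inequality: Σ 2^(-l_i) ≤ 1 for prefix-free code
Calculating: 2^(-3) + 2^(-4) + 2^(-5) + 2^(-7) + 2^(-7) + 2^(-8) + 2^(-8) + 2^(-8)
= 0.125 + 0.0625 + 0.03125 + 0.0078125 + 0.0078125 + 0.00390625 + 0.00390625 + 0.00390625
= 0.2461
Since 0.2461 ≤ 1, prefix-free code exists


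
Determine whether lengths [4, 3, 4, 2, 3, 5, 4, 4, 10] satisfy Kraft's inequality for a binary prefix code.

Kraft inequality: Σ 2^(-l_i) ≤ 1 for prefix-free code
Calculating: 2^(-4) + 2^(-3) + 2^(-4) + 2^(-2) + 2^(-3) + 2^(-5) + 2^(-4) + 2^(-4) + 2^(-10)
= 0.0625 + 0.125 + 0.0625 + 0.25 + 0.125 + 0.03125 + 0.0625 + 0.0625 + 0.0009765625
= 0.7822
Since 0.7822 ≤ 1, prefix-free code exists


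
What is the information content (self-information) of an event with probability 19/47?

Information content I(x) = -log₂(p(x))
I = -log₂(19/47) = -log₂(0.4043)
I = 1.3067 bits


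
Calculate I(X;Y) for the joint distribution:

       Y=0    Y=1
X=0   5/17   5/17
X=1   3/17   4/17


H(X) = 0.9774, H(Y) = 0.9975, H(X,Y) = 1.9713
I(X;Y) = H(X) + H(Y) - H(X,Y) = 0.0036 bits


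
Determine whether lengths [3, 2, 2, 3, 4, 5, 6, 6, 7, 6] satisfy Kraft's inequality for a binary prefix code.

Kraft inequality: Σ 2^(-l_i) ≤ 1 for prefix-free code
Calculating: 2^(-3) + 2^(-2) + 2^(-2) + 2^(-3) + 2^(-4) + 2^(-5) + 2^(-6) + 2^(-6) + 2^(-7) + 2^(-6)
= 0.125 + 0.25 + 0.25 + 0.125 + 0.0625 + 0.03125 + 0.015625 + 0.015625 + 0.0078125 + 0.015625
= 0.8984
Since 0.8984 ≤ 1, prefix-free code exists


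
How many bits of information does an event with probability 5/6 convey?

Information content I(x) = -log₂(p(x))
I = -log₂(5/6) = -log₂(0.8333)
I = 0.2630 bits


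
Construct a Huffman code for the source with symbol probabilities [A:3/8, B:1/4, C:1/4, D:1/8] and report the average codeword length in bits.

Huffman tree construction:
Combine smallest probabilities repeatedly
Resulting codes:
  A: 11 (length 2)
  B: 01 (length 2)
  C: 10 (length 2)
  D: 00 (length 2)
Average length = Σ p(s) × length(s) = 2.0000 bits


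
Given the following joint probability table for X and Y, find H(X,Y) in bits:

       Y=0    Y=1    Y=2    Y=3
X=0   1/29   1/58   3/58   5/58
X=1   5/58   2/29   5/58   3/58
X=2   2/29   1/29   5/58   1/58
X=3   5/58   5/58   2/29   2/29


H(X,Y) = -Σ p(x,y) log₂ p(x,y)
  p(0,0)=1/29: -0.0345 × log₂(0.0345) = 0.1675
  p(0,1)=1/58: -0.0172 × log₂(0.0172) = 0.1010
  p(0,2)=3/58: -0.0517 × log₂(0.0517) = 0.2210
  p(0,3)=5/58: -0.0862 × log₂(0.0862) = 0.3048
  p(1,0)=5/58: -0.0862 × log₂(0.0862) = 0.3048
  p(1,1)=2/29: -0.0690 × log₂(0.0690) = 0.2661
  p(1,2)=5/58: -0.0862 × log₂(0.0862) = 0.3048
  p(1,3)=3/58: -0.0517 × log₂(0.0517) = 0.2210
  p(2,0)=2/29: -0.0690 × log₂(0.0690) = 0.2661
  p(2,1)=1/29: -0.0345 × log₂(0.0345) = 0.1675
  p(2,2)=5/58: -0.0862 × log₂(0.0862) = 0.3048
  p(2,3)=1/58: -0.0172 × log₂(0.0172) = 0.1010
  p(3,0)=5/58: -0.0862 × log₂(0.0862) = 0.3048
  p(3,1)=5/58: -0.0862 × log₂(0.0862) = 0.3048
  p(3,2)=2/29: -0.0690 × log₂(0.0690) = 0.2661
  p(3,3)=2/29: -0.0690 × log₂(0.0690) = 0.2661
H(X,Y) = 3.8723 bits


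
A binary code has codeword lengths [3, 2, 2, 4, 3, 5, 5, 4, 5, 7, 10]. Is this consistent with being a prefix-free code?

Kraft inequality: Σ 2^(-l_i) ≤ 1 for prefix-free code
Calculating: 2^(-3) + 2^(-2) + 2^(-2) + 2^(-4) + 2^(-3) + 2^(-5) + 2^(-5) + 2^(-4) + 2^(-5) + 2^(-7) + 2^(-10)
= 0.125 + 0.25 + 0.25 + 0.0625 + 0.125 + 0.03125 + 0.03125 + 0.0625 + 0.03125 + 0.0078125 + 0.0009765625
= 0.9775
Since 0.9775 ≤ 1, prefix-free code exists


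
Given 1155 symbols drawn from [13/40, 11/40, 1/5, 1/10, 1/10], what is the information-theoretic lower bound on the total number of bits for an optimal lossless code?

Entropy H = 2.1679 bits/symbol
Minimum bits = H × n = 2.1679 × 1155
= 2503.97 bits


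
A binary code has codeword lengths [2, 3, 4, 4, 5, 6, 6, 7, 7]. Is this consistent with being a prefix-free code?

Kraft inequality: Σ 2^(-l_i) ≤ 1 for prefix-free code
Calculating: 2^(-2) + 2^(-3) + 2^(-4) + 2^(-4) + 2^(-5) + 2^(-6) + 2^(-6) + 2^(-7) + 2^(-7)
= 0.25 + 0.125 + 0.0625 + 0.0625 + 0.03125 + 0.015625 + 0.015625 + 0.0078125 + 0.0078125
= 0.5781
Since 0.5781 ≤ 1, prefix-free code exists


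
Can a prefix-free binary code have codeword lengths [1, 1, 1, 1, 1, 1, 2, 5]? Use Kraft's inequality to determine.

Kraft inequality: Σ 2^(-l_i) ≤ 1 for prefix-free code
Calculating: 2^(-1) + 2^(-1) + 2^(-1) + 2^(-1) + 2^(-1) + 2^(-1) + 2^(-2) + 2^(-5)
= 0.5 + 0.5 + 0.5 + 0.5 + 0.5 + 0.5 + 0.25 + 0.03125
= 3.2812
Since 3.2812 > 1, prefix-free code does not exist


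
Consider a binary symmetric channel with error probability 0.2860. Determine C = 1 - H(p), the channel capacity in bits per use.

For BSC with error probability p:
C = 1 - H(p) where H(p) is binary entropy
H(0.2860) = -0.2860 × log₂(0.2860) - 0.7140 × log₂(0.7140)
H(p) = 0.8635
C = 1 - 0.8635 = 0.1365 bits/use


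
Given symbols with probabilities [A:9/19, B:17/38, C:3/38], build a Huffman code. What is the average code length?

Huffman tree construction:
Combine smallest probabilities repeatedly
Resulting codes:
  A: 0 (length 1)
  B: 11 (length 2)
  C: 10 (length 2)
Average length = Σ p(s) × length(s) = 1.5263 bits


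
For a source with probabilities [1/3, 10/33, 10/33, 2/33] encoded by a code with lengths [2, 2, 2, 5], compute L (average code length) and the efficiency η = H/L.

Average length L = Σ p_i × l_i = 2.1818 bits
Entropy H = 1.8174 bits
Efficiency η = H/L × 100% = 83.30%


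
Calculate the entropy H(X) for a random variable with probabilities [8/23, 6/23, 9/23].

H(X) = -Σ p(x) log₂ p(x)
  -8/23 × log₂(8/23) = 0.5299
  -6/23 × log₂(6/23) = 0.5057
  -9/23 × log₂(9/23) = 0.5297
H(X) = 1.5653 bits


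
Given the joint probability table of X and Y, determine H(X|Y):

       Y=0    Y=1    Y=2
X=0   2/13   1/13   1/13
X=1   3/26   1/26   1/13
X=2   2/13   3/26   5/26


H(X|Y) = Σ_y p(y) H(X|Y=y)
  p(Y=0) = 11/26, H(X|Y=0) = 1.5726
  p(Y=1) = 3/13, H(X|Y=1) = 1.4591
  p(Y=2) = 9/26, H(X|Y=2) = 1.4355
H(X|Y) = 0.4231×1.5726 + 0.2308×1.4591 + 0.3462×1.4355 = 1.4990 bits


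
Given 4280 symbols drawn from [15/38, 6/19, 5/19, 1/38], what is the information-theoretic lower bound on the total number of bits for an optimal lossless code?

Entropy H = 1.6994 bits/symbol
Minimum bits = H × n = 1.6994 × 4280
= 7273.64 bits


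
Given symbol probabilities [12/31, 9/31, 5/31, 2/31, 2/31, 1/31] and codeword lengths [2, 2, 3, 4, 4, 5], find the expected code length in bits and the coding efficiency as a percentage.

Average length L = Σ p_i × l_i = 2.5161 bits
Entropy H = 2.1426 bits
Efficiency η = H/L × 100% = 85.16%


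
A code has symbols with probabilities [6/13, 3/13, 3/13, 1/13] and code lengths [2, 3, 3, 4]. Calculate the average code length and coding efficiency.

Average length L = Σ p_i × l_i = 2.6154 bits
Entropy H = 1.7759 bits
Efficiency η = H/L × 100% = 67.90%


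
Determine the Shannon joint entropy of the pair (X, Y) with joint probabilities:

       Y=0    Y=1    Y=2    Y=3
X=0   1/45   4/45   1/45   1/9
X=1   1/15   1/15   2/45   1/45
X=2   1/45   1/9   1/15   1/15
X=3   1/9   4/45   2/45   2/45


H(X,Y) = -Σ p(x,y) log₂ p(x,y)
  p(0,0)=1/45: -0.0222 × log₂(0.0222) = 0.1220
  p(0,1)=4/45: -0.0889 × log₂(0.0889) = 0.3104
  p(0,2)=1/45: -0.0222 × log₂(0.0222) = 0.1220
  p(0,3)=1/9: -0.1111 × log₂(0.1111) = 0.3522
  p(1,0)=1/15: -0.0667 × log₂(0.0667) = 0.2605
  p(1,1)=1/15: -0.0667 × log₂(0.0667) = 0.2605
  p(1,2)=2/45: -0.0444 × log₂(0.0444) = 0.1996
  p(1,3)=1/45: -0.0222 × log₂(0.0222) = 0.1220
  p(2,0)=1/45: -0.0222 × log₂(0.0222) = 0.1220
  p(2,1)=1/9: -0.1111 × log₂(0.1111) = 0.3522
  p(2,2)=1/15: -0.0667 × log₂(0.0667) = 0.2605
  p(2,3)=1/15: -0.0667 × log₂(0.0667) = 0.2605
  p(3,0)=1/9: -0.1111 × log₂(0.1111) = 0.3522
  p(3,1)=4/45: -0.0889 × log₂(0.0889) = 0.3104
  p(3,2)=2/45: -0.0444 × log₂(0.0444) = 0.1996
  p(3,3)=2/45: -0.0444 × log₂(0.0444) = 0.1996
H(X,Y) = 3.8063 bits


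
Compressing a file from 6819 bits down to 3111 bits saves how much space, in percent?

Space savings = (1 - Compressed/Original) × 100%
= (1 - 3111/6819) × 100%
= 54.38%


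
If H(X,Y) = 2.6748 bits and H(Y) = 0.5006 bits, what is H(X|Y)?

Chain rule: H(X,Y) = H(X|Y) + H(Y)
H(X|Y) = H(X,Y) - H(Y) = 2.6748 - 0.5006 = 2.1742 bits


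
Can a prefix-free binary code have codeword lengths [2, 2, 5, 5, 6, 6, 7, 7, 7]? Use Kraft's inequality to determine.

Kraft inequality: Σ 2^(-l_i) ≤ 1 for prefix-free code
Calculating: 2^(-2) + 2^(-2) + 2^(-5) + 2^(-5) + 2^(-6) + 2^(-6) + 2^(-7) + 2^(-7) + 2^(-7)
= 0.25 + 0.25 + 0.03125 + 0.03125 + 0.015625 + 0.015625 + 0.0078125 + 0.0078125 + 0.0078125
= 0.6172
Since 0.6172 ≤ 1, prefix-free code exists


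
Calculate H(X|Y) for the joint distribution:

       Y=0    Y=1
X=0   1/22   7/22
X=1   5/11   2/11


H(X|Y) = Σ_y p(y) H(X|Y=y)
  p(Y=0) = 1/2, H(X|Y=0) = 0.4395
  p(Y=1) = 1/2, H(X|Y=1) = 0.9457
H(X|Y) = 0.5000×0.4395 + 0.5000×0.9457 = 0.6926 bits


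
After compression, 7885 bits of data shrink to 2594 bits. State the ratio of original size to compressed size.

Compression ratio = Original / Compressed
= 7885 / 2594 = 3.04:1


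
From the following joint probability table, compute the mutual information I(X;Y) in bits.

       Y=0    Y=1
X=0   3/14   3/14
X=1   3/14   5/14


H(X) = 0.9852, H(Y) = 0.9852, H(X,Y) = 1.9592
I(X;Y) = H(X) + H(Y) - H(X,Y) = 0.0113 bits


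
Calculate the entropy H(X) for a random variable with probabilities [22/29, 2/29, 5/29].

H(X) = -Σ p(x) log₂ p(x)
  -22/29 × log₂(22/29) = 0.3023
  -2/29 × log₂(2/29) = 0.2661
  -5/29 × log₂(5/29) = 0.4373
H(X) = 1.0057 bits


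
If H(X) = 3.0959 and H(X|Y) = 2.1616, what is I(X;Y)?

I(X;Y) = H(X) - H(X|Y)
I(X;Y) = 3.0959 - 2.1616 = 0.9343 bits


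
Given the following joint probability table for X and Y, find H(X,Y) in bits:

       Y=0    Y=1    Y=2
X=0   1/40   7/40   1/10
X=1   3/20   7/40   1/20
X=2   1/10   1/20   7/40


H(X,Y) = -Σ p(x,y) log₂ p(x,y)
  p(0,0)=1/40: -0.0250 × log₂(0.0250) = 0.1330
  p(0,1)=7/40: -0.1750 × log₂(0.1750) = 0.4401
  p(0,2)=1/10: -0.1000 × log₂(0.1000) = 0.3322
  p(1,0)=3/20: -0.1500 × log₂(0.1500) = 0.4105
  p(1,1)=7/40: -0.1750 × log₂(0.1750) = 0.4401
  p(1,2)=1/20: -0.0500 × log₂(0.0500) = 0.2161
  p(2,0)=1/10: -0.1000 × log₂(0.1000) = 0.3322
  p(2,1)=1/20: -0.0500 × log₂(0.0500) = 0.2161
  p(2,2)=7/40: -0.1750 × log₂(0.1750) = 0.4401
H(X,Y) = 2.9603 bits


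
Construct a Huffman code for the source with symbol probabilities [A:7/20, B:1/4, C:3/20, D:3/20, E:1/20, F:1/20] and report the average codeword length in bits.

Huffman tree construction:
Combine smallest probabilities repeatedly
Resulting codes:
  A: 11 (length 2)
  B: 01 (length 2)
  C: 101 (length 3)
  D: 00 (length 2)
  E: 1000 (length 4)
  F: 1001 (length 4)
Average length = Σ p(s) × length(s) = 2.3500 bits


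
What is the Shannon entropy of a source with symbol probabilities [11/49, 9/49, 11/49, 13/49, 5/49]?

H(X) = -Σ p(x) log₂ p(x)
  -11/49 × log₂(11/49) = 0.4838
  -9/49 × log₂(9/49) = 0.4490
  -11/49 × log₂(11/49) = 0.4838
  -13/49 × log₂(13/49) = 0.5079
  -5/49 × log₂(5/49) = 0.3360
H(X) = 2.2606 bits


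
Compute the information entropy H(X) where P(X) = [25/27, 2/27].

H(X) = -Σ p(x) log₂ p(x)
  -25/27 × log₂(25/27) = 0.1028
  -2/27 × log₂(2/27) = 0.2781
H(X) = 0.3809 bits


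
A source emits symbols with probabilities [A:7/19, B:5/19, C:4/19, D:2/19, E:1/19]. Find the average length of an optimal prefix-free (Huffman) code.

Huffman tree construction:
Combine smallest probabilities repeatedly
Resulting codes:
  A: 11 (length 2)
  B: 10 (length 2)
  C: 01 (length 2)
  D: 001 (length 3)
  E: 000 (length 3)
Average length = Σ p(s) × length(s) = 2.1579 bits


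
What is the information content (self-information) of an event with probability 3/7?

Information content I(x) = -log₂(p(x))
I = -log₂(3/7) = -log₂(0.4286)
I = 1.2224 bits


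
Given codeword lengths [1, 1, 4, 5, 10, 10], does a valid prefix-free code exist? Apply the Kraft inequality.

Kraft inequality: Σ 2^(-l_i) ≤ 1 for prefix-free code
Calculating: 2^(-1) + 2^(-1) + 2^(-4) + 2^(-5) + 2^(-10) + 2^(-10)
= 0.5 + 0.5 + 0.0625 + 0.03125 + 0.0009765625 + 0.0009765625
= 1.0957
Since 1.0957 > 1, prefix-free code does not exist


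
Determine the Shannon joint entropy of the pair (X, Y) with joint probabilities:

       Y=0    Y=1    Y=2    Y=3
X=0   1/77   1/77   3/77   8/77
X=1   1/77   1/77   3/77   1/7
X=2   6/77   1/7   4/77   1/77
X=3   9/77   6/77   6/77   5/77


H(X,Y) = -Σ p(x,y) log₂ p(x,y)
  p(0,0)=1/77: -0.0130 × log₂(0.0130) = 0.0814
  p(0,1)=1/77: -0.0130 × log₂(0.0130) = 0.0814
  p(0,2)=3/77: -0.0390 × log₂(0.0390) = 0.1824
  p(0,3)=8/77: -0.1039 × log₂(0.1039) = 0.3394
  p(1,0)=1/77: -0.0130 × log₂(0.0130) = 0.0814
  p(1,1)=1/77: -0.0130 × log₂(0.0130) = 0.0814
  p(1,2)=3/77: -0.0390 × log₂(0.0390) = 0.1824
  p(1,3)=1/7: -0.1429 × log₂(0.1429) = 0.4011
  p(2,0)=6/77: -0.0779 × log₂(0.0779) = 0.2869
  p(2,1)=1/7: -0.1429 × log₂(0.1429) = 0.4011
  p(2,2)=4/77: -0.0519 × log₂(0.0519) = 0.2217
  p(2,3)=1/77: -0.0130 × log₂(0.0130) = 0.0814
  p(3,0)=9/77: -0.1169 × log₂(0.1169) = 0.3620
  p(3,1)=6/77: -0.0779 × log₂(0.0779) = 0.2869
  p(3,2)=6/77: -0.0779 × log₂(0.0779) = 0.2869
  p(3,3)=5/77: -0.0649 × log₂(0.0649) = 0.2562
H(X,Y) = 3.6137 bits


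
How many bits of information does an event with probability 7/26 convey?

Information content I(x) = -log₂(p(x))
I = -log₂(7/26) = -log₂(0.2692)
I = 1.8931 bits


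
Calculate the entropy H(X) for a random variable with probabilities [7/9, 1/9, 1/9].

H(X) = -Σ p(x) log₂ p(x)
  -7/9 × log₂(7/9) = 0.2820
  -1/9 × log₂(1/9) = 0.3522
  -1/9 × log₂(1/9) = 0.3522
H(X) = 0.9864 bits


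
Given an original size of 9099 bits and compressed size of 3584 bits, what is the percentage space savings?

Space savings = (1 - Compressed/Original) × 100%
= (1 - 3584/9099) × 100%
= 60.61%
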